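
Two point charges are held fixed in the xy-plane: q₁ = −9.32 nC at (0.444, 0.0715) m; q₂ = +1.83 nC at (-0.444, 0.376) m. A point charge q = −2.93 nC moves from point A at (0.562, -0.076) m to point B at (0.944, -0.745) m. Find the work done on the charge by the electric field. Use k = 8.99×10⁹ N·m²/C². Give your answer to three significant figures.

The work done by the electric force is W_field = −ΔU = −q(V_B − V_A) = q(V_A − V_B).
At A: distances to the source charges are 0.189 m, 1.10 m; V_A = Σ kqᵢ/rᵢ = -429 V.
At B: distances to the source charges are 0.957 m, 1.78 m; V_B = Σ kqᵢ/rᵢ = -78.3 V.
ΔV = V_B − V_A = 350 V.
W_field = −qΔV = −(-2.93×10⁻⁹ C)(350 V) = 1.03×10⁻⁶ J.

1.03×10⁻⁶ J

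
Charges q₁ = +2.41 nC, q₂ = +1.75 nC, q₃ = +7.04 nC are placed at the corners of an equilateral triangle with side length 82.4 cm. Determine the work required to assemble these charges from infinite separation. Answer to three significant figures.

The work to assemble the configuration equals its total potential energy, U = Σ kqᵢqⱼ/rᵢⱼ over all pairs.
All three pair separations equal the side length, 0.824 m.
U = (4.60×10⁻⁸) + (1.85×10⁻⁷) + (1.34×10⁻⁷) = 3.66×10⁻⁷ J.

3.66×10⁻⁷ J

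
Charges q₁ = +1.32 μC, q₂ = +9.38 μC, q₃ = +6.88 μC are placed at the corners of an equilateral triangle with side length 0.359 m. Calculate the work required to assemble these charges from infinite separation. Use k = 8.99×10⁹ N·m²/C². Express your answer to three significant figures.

2.15 J

The work to assemble the configuration equals its total potential energy, U = Σ kqᵢqⱼ/rᵢⱼ over all pairs.
All three pair separations equal the side length, 0.359 m.
U = (0.310) + (0.227) + (1.62) = 2.15 J.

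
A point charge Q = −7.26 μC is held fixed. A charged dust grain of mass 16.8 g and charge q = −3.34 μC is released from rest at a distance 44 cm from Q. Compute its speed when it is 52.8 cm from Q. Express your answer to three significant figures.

Only the electrostatic force acts, so mechanical energy is conserved: ½mv² = U₁ − U₂ = kQq(1/r₁ − 1/r₂).
U₁ − U₂ = (8.99×10⁹ N·m²/C²)(-7.26×10⁻⁶ C)(-3.34×10⁻⁶ C)(1/0.440 − 1/0.528) = 0.0826 J.
v = √(2·0.0826/0.0168) = 3.14 m/s.

3.14 m/s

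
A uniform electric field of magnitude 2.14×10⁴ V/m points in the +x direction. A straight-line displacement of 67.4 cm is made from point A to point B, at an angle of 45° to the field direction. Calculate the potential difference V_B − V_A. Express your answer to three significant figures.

Only the component of displacement along E changes the potential: ΔV = −E·d·cosθ.
ΔV = −(2.14×10⁴ V/m)(0.674 m)cos45° = -1.02×10⁴ V.

-1.02×10⁴ V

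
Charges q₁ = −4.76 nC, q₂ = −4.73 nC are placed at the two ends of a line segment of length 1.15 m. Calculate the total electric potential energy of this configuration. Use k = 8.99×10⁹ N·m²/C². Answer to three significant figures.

1.76×10⁻⁷ J

The assembly work is the sum of pairwise potential energies, U = Σ_{i<j} kqᵢqⱼ/rᵢⱼ.
The separation is r = 1.15 m.
U = (1.76×10⁻⁷) = 1.76×10⁻⁷ J.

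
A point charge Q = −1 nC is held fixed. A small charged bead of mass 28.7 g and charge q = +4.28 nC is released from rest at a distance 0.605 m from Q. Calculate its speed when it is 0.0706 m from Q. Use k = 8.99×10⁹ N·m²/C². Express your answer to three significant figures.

5.79×10⁻³ m/s

Only the electrostatic force acts, so mechanical energy is conserved: ½mv² = U₁ − U₂ = kQq(1/r₁ − 1/r₂).
U₁ − U₂ = (8.99×10⁹ N·m²/C²)(-1.00×10⁻⁹ C)(4.28×10⁻⁹ C)(1/0.605 − 1/0.0706) = 4.81×10⁻⁷ J.
v = √(2·4.81×10⁻⁷/0.0287) = 5.79×10⁻³ m/s.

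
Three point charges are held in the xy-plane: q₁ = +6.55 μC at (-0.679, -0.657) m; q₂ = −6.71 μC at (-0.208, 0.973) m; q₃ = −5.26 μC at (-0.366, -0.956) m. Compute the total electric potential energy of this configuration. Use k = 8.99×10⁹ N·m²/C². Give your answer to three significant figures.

The work to assemble the configuration equals its total potential energy, U = Σ kqᵢqⱼ/rᵢⱼ over all pairs.
Pair separations: r₁₂ = 1.70 m, r₁₃ = 0.433 m, r₂₃ = 1.94 m.
U = (-0.233) + (-0.716) + (0.164) = -0.784 J.

-0.784 J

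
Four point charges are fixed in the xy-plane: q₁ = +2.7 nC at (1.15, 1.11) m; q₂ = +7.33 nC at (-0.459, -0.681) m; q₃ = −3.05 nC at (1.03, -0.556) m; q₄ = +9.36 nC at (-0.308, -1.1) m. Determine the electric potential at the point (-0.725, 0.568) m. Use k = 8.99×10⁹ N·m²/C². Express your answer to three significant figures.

Electric potential is a scalar, so the contributions from each charge add algebraically: V = Σ kqᵢ/rᵢ.
Distances from the field point to each charge: r₁ = 1.95 m, r₂ = 1.28 m, r₃ = 2.08 m, r₄ = 1.72 m.
V = k[(2.70×10⁻⁹)/(1.95) + (7.33×10⁻⁹)/(1.28) + (-3.05×10⁻⁹)/(2.08) + (9.36×10⁻⁹)/(1.72)] = 99.8 V.

99.8 V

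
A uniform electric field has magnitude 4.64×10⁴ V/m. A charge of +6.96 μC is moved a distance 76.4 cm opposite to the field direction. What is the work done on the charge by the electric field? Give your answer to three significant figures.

The potential change for a displacement 76.4 cm opposite to the field direction is ΔV = +Ed = 3.54×10⁴ V.
W_field = −qΔV = -0.247 J.

-0.247 J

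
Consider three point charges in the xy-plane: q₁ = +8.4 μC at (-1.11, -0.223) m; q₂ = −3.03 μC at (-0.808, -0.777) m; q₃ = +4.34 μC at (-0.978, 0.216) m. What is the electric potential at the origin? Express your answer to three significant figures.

8.14×10⁴ V

Electric potential is a scalar, so the contributions from each charge add algebraically: V = Σ kqᵢ/rᵢ.
Distances from the field point to each charge: r₁ = 1.13 m, r₂ = 1.12 m, r₃ = 1.00 m.
V = k[(8.40×10⁻⁶)/(1.13) + (-3.03×10⁻⁶)/(1.12) + (4.34×10⁻⁶)/(1.00)] = 8.14×10⁴ V.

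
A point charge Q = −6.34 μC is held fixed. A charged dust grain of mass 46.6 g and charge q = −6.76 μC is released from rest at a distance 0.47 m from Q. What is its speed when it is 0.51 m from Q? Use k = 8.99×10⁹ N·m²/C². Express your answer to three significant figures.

1.66 m/s

Only the electrostatic force acts, so mechanical energy is conserved: ½mv² = U₁ − U₂ = kQq(1/r₁ − 1/r₂).
U₁ − U₂ = (8.99×10⁹ N·m²/C²)(-6.34×10⁻⁶ C)(-6.76×10⁻⁶ C)(1/0.470 − 1/0.510) = 0.0643 J.
v = √(2·0.0643/0.0466) = 1.66 m/s.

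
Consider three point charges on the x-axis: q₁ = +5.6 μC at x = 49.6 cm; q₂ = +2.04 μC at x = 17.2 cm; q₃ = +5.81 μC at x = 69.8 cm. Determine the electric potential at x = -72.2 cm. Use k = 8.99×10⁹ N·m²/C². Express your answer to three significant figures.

The total potential is the scalar sum of each charge's contribution, V = Σ kqᵢ/rᵢ.
Distances from the field point to each charge: r₁ = 1.22 m, r₂ = 0.894 m, r₃ = 1.42 m.
V = k[(5.60×10⁻⁶)/(1.22) + (2.04×10⁻⁶)/(0.894) + (5.81×10⁻⁶)/(1.42)] = 9.86×10⁴ V.

9.86×10⁴ V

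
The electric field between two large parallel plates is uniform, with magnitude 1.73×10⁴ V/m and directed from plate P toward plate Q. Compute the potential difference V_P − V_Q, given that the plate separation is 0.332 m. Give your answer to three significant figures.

In a uniform field, potential decreases in the direction of E: ΔV = −E·d for a displacement d parallel to E.
Going from Q to P is a displacement of 0.332 m opposite to the field, so V_P − V_Q = +Ed = 5740 V.

5740 V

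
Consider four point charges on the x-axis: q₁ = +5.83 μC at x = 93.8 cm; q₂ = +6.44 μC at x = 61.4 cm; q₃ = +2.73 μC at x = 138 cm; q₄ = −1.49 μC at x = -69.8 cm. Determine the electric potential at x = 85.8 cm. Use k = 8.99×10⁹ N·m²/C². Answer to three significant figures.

9.31×10⁵ V

The total potential is the scalar sum of each charge's contribution, V = Σ kqᵢ/rᵢ.
Distances from the field point to each charge: r₁ = 0.0800 m, r₂ = 0.244 m, r₃ = 0.522 m, r₄ = 1.56 m.
V = k[(5.83×10⁻⁶)/(0.0800) + (6.44×10⁻⁶)/(0.244) + (2.73×10⁻⁶)/(0.522) + (-1.49×10⁻⁶)/(1.56)] = 9.31×10⁵ V.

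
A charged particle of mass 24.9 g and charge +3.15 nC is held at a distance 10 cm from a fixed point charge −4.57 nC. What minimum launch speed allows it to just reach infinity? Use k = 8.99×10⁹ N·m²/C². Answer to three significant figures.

To just escape, total mechanical energy must reach zero at infinity: ½mv²_min + U = 0, so ½mv²_min = −U = |kQq|/r.
|U| = |kQq|/r = (8.99×10⁹ N·m²/C²)(4.57×10⁻⁹)(3.15×10⁻⁹)/(0.100) = 1.29×10⁻⁶ J.
v_min = √(2|U|/m) = √(2·1.29×10⁻⁶/0.0249) = 0.0102 m/s.

0.0102 m/s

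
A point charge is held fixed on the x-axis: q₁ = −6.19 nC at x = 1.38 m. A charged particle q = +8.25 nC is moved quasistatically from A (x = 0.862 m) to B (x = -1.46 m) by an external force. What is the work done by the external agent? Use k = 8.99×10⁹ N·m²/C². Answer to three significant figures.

For quasistatic motion the external work equals the change in potential energy: W_ext = qΔV = q(V_B − V_A).
At A: distance to the source charge is 0.518 m; V_A = kq₁/r = -107 V.
At B: distance to the source charge is 2.84 m; V_B = kq₁/r = -19.6 V.
ΔV = V_B − V_A = 87.8 V.
W_ext = qΔV = (8.25×10⁻⁹ C)(87.8 V) = 7.25×10⁻⁷ J.

7.25×10⁻⁷ J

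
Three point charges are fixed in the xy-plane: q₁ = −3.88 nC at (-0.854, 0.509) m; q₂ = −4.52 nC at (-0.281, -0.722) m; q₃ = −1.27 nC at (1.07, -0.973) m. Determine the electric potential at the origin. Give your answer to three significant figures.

Electric potential is a scalar, so the contributions from each charge add algebraically: V = Σ kqᵢ/rᵢ.
Distances from the field point to each charge: r₁ = 0.994 m, r₂ = 0.775 m, r₃ = 1.45 m.
V = k[(-3.88×10⁻⁹)/(0.994) + (-4.52×10⁻⁹)/(0.775) + (-1.27×10⁻⁹)/(1.45)] = -95.4 V.

-95.4 V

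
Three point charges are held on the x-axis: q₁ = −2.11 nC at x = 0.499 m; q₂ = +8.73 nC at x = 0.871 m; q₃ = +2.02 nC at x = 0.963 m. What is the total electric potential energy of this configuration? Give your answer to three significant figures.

1.20×10⁻⁶ J

The assembly work is the sum of pairwise potential energies, U = Σ_{i<j} kqᵢqⱼ/rᵢⱼ.
Pair separations: r₁₂ = 0.372 m, r₁₃ = 0.464 m, r₂₃ = 0.0920 m.
U = (-4.45×10⁻⁷) + (-8.26×10⁻⁸) + (1.72×10⁻⁶) = 1.20×10⁻⁶ J.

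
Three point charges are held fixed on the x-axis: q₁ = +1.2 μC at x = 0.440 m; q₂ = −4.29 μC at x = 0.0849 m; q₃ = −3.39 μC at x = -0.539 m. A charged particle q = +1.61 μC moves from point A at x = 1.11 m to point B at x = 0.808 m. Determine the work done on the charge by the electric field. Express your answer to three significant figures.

The work done by the electric force is W_field = −ΔU = −q(V_B − V_A) = q(V_A − V_B).
At A: distances to the source charges are 0.670 m, 1.03 m, 1.65 m; V_A = Σ kqᵢ/rᵢ = -4.00×10⁴ V.
At B: distances to the source charges are 0.368 m, 0.723 m, 1.35 m; V_B = Σ kqᵢ/rᵢ = -4.66×10⁴ V.
ΔV = V_B − V_A = -6640 V.
W_field = −qΔV = −(1.61×10⁻⁶ C)(-6640 V) = 0.0107 J.

0.0107 J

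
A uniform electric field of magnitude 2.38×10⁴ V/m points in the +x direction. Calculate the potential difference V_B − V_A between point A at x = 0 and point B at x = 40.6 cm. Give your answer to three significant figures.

-9660 V

In a uniform field, potential decreases in the direction of E: V_B − V_A = −E·Δx.
V_B − V_A = −(2.38×10⁴ V/m)(0.406 m) = -9660 V.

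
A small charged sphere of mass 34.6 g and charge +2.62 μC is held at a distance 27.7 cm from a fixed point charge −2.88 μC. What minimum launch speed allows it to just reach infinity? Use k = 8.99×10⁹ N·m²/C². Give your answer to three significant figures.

3.76 m/s

To just escape, total mechanical energy must reach zero at infinity: ½mv²_min + U = 0, so ½mv²_min = −U = |kQq|/r.
|U| = |kQq|/r = (8.99×10⁹ N·m²/C²)(2.88×10⁻⁶)(2.62×10⁻⁶)/(0.277) = 0.245 J.
v_min = √(2|U|/m) = √(2·0.245/0.0346) = 3.76 m/s.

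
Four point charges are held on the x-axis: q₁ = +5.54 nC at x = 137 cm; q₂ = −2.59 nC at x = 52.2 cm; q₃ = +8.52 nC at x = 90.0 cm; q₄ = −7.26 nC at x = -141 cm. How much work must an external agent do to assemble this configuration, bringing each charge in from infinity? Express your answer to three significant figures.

The assembly work is the sum of pairwise potential energies, U = Σ_{i<j} kqᵢqⱼ/rᵢⱼ.
Pair separations: r₁₂ = 0.848 m, r₁₃ = 0.470 m, r₁₄ = 2.78 m, r₂₃ = 0.378 m, r₂₄ = 1.93 m, r₃₄ = 2.31 m.
Summing all 6 pair terms gives U = -5.74×10⁻⁸ J.

-5.74×10⁻⁸ J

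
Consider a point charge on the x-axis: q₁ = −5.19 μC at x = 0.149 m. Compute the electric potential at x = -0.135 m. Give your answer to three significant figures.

The total potential is the scalar sum of each charge's contribution, V = Σ kqᵢ/rᵢ.
V = k[(-5.19×10⁻⁶)/(0.284)] = -1.64×10⁵ V.

-1.64×10⁵ V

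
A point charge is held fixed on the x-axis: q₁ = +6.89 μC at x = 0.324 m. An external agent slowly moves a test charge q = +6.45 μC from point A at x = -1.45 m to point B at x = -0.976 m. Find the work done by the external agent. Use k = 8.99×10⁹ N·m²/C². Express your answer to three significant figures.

For quasistatic motion the external work equals the change in potential energy: W_ext = qΔV = q(V_B − V_A).
At A: distance to the source charge is 1.77 m; V_A = kq₁/r = 3.49×10⁴ V.
At B: distance to the source charge is 1.30 m; V_B = kq₁/r = 4.76×10⁴ V.
ΔV = V_B − V_A = 1.27×10⁴ V.
W_ext = qΔV = (6.45×10⁻⁶ C)(1.27×10⁴ V) = 0.0821 J.

0.0821 J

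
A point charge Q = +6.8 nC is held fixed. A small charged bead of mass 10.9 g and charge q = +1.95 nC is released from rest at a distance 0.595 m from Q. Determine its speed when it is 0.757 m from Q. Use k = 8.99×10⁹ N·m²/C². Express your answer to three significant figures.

Only the electrostatic force acts, so mechanical energy is conserved: ½mv² = U₁ − U₂ = kQq(1/r₁ − 1/r₂).
U₁ − U₂ = (8.99×10⁹ N·m²/C²)(6.80×10⁻⁹ C)(1.95×10⁻⁹ C)(1/0.595 − 1/0.757) = 4.29×10⁻⁸ J.
v = √(2·4.29×10⁻⁸/0.0109) = 2.80×10⁻³ m/s.

2.80×10⁻³ m/s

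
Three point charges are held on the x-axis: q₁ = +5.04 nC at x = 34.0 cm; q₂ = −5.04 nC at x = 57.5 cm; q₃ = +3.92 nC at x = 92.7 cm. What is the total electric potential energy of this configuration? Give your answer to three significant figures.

The work to assemble the configuration equals its total potential energy, U = Σ kqᵢqⱼ/rᵢⱼ over all pairs.
Pair separations: r₁₂ = 0.235 m, r₁₃ = 0.587 m, r₂₃ = 0.352 m.
U = (-9.72×10⁻⁷) + (3.03×10⁻⁷) + (-5.05×10⁻⁷) = -1.17×10⁻⁶ J.

-1.17×10⁻⁶ J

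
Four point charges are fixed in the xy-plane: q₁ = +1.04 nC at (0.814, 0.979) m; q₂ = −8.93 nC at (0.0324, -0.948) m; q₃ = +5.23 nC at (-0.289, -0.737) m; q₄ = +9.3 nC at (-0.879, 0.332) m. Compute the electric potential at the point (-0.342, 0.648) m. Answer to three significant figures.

127 V

Electric potential is a scalar, so the contributions from each charge add algebraically: V = Σ kqᵢ/rᵢ.
Distances from the field point to each charge: r₁ = 1.20 m, r₂ = 1.64 m, r₃ = 1.39 m, r₄ = 0.623 m.
V = k[(1.04×10⁻⁹)/(1.20) + (-8.93×10⁻⁹)/(1.64) + (5.23×10⁻⁹)/(1.39) + (9.30×10⁻⁹)/(0.623)] = 127 V.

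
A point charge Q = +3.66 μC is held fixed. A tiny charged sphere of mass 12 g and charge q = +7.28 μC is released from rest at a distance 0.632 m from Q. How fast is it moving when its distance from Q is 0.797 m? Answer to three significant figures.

3.62 m/s

Only the electrostatic force acts, so mechanical energy is conserved: ½mv² = U₁ − U₂ = kQq(1/r₁ − 1/r₂).
U₁ − U₂ = (8.99×10⁹ N·m²/C²)(3.66×10⁻⁶ C)(7.28×10⁻⁶ C)(1/0.632 − 1/0.797) = 0.0785 J.
v = √(2·0.0785/0.0120) = 3.62 m/s.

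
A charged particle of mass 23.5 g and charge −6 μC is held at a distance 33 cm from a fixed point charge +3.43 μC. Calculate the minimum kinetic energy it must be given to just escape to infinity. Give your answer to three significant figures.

To just escape, total mechanical energy must reach zero at infinity: ½mv²_min + U = 0, so ½mv²_min = −U = |kQq|/r.
|U| = |kQq|/r = (8.99×10⁹ N·m²/C²)(3.43×10⁻⁶)(6.00×10⁻⁶)/(0.330) = 0.561 J.

0.561 J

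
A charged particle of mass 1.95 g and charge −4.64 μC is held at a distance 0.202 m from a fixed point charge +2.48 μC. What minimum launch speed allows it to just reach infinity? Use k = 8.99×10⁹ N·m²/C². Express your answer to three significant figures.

22.9 m/s

To just escape, total mechanical energy must reach zero at infinity: ½mv²_min + U = 0, so ½mv²_min = −U = |kQq|/r.
|U| = |kQq|/r = (8.99×10⁹ N·m²/C²)(2.48×10⁻⁶)(4.64×10⁻⁶)/(0.202) = 0.512 J.
v_min = √(2|U|/m) = √(2·0.512/1.95×10⁻³) = 22.9 m/s.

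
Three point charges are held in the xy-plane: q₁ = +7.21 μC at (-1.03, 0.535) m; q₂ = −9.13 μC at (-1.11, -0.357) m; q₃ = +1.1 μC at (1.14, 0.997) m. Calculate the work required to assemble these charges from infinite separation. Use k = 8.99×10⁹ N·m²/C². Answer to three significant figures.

-0.663 J

The work to assemble the configuration equals its total potential energy, U = Σ kqᵢqⱼ/rᵢⱼ over all pairs.
Pair separations: r₁₂ = 0.896 m, r₁₃ = 2.22 m, r₂₃ = 2.63 m.
U = (-0.661) + (0.0321) + (-0.0344) = -0.663 J.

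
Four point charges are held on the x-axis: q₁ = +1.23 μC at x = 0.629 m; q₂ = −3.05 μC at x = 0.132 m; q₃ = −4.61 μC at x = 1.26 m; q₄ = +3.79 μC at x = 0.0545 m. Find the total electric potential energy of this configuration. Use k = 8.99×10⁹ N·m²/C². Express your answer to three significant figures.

The work to assemble the configuration equals its total potential energy, U = Σ kqᵢqⱼ/rᵢⱼ over all pairs.
Pair separations: r₁₂ = 0.497 m, r₁₃ = 0.631 m, r₁₄ = 0.575 m, r₂₃ = 1.13 m, r₂₄ = 0.0775 m, r₃₄ = 1.21 m.
Summing all 6 pair terms gives U = -1.43 J.

-1.43 J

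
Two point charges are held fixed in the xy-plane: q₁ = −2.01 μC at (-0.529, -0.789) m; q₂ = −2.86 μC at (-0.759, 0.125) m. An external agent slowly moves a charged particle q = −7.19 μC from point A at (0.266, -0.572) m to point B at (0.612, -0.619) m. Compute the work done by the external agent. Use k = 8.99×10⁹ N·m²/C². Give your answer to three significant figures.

-0.0757 J

For quasistatic motion the external work equals the change in potential energy: W_ext = qΔV = q(V_B − V_A).
At A: distances to the source charges are 0.824 m, 1.24 m; V_A = Σ kqᵢ/rᵢ = -4.27×10⁴ V.
At B: distances to the source charges are 1.15 m, 1.56 m; V_B = Σ kqᵢ/rᵢ = -3.21×10⁴ V.
ΔV = V_B − V_A = 1.05×10⁴ V.
W_ext = qΔV = (-7.19×10⁻⁶ C)(1.05×10⁴ V) = -0.0757 J.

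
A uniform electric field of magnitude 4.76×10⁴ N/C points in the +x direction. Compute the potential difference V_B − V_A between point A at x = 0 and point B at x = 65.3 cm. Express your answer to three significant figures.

In a uniform field, potential decreases in the direction of E: V_B − V_A = −E·Δx.
V_B − V_A = −(4.76×10⁴ V/m)(0.653 m) = -3.11×10⁴ V.

-3.11×10⁴ V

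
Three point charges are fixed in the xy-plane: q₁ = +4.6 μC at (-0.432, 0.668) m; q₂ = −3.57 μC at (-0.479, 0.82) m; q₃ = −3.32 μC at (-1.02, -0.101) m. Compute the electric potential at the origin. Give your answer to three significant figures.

-1.09×10⁴ V

The total potential is the scalar sum of each charge's contribution, V = Σ kqᵢ/rᵢ.
Distances from the field point to each charge: r₁ = 0.796 m, r₂ = 0.950 m, r₃ = 1.02 m.
V = k[(4.60×10⁻⁶)/(0.796) + (-3.57×10⁻⁶)/(0.950) + (-3.32×10⁻⁶)/(1.02)] = -1.09×10⁴ V.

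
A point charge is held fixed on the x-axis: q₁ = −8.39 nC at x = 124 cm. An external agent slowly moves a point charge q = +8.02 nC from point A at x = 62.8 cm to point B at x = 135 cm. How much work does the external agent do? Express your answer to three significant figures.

-4.51×10⁻⁶ J

For quasistatic motion the external work equals the change in potential energy: W_ext = qΔV = q(V_B − V_A).
At A: distance to the source charge is 0.612 m; V_A = kq₁/r = -123 V.
At B: distance to the source charge is 0.110 m; V_B = kq₁/r = -686 V.
ΔV = V_B − V_A = -562 V.
W_ext = qΔV = (8.02×10⁻⁹ C)(-562 V) = -4.51×10⁻⁶ J.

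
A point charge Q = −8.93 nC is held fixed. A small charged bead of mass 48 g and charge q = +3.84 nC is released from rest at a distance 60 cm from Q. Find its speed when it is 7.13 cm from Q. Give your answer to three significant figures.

Only the electrostatic force acts, so mechanical energy is conserved: ½mv² = U₁ − U₂ = kQq(1/r₁ − 1/r₂).
U₁ − U₂ = (8.99×10⁹ N·m²/C²)(-8.93×10⁻⁹ C)(3.84×10⁻⁹ C)(1/0.600 − 1/0.0713) = 3.81×10⁻⁶ J.
v = √(2·3.81×10⁻⁶/0.0480) = 0.0126 m/s.

0.0126 m/s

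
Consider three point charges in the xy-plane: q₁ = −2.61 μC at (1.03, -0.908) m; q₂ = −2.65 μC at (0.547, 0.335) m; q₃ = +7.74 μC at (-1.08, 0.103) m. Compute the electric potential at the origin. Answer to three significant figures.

Electric potential is a scalar, so the contributions from each charge add algebraically: V = Σ kqᵢ/rᵢ.
Distances from the field point to each charge: r₁ = 1.37 m, r₂ = 0.641 m, r₃ = 1.08 m.
V = k[(-2.61×10⁻⁶)/(1.37) + (-2.65×10⁻⁶)/(0.641) + (7.74×10⁻⁶)/(1.08)] = 9910 V.

9910 V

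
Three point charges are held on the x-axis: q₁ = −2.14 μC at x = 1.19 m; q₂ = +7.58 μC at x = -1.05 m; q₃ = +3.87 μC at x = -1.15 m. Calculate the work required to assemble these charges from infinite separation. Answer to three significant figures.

2.54 J

The work to assemble the configuration equals its total potential energy, U = Σ kqᵢqⱼ/rᵢⱼ over all pairs.
Pair separations: r₁₂ = 2.24 m, r₁₃ = 2.34 m, r₂₃ = 0.100 m.
U = (-0.0651) + (-0.0318) + (2.64) = 2.54 J.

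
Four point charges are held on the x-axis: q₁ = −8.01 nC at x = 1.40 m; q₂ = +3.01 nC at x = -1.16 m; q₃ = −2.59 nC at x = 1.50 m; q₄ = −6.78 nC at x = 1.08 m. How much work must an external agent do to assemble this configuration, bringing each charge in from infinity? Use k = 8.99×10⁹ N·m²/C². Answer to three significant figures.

The work to assemble the configuration equals its total potential energy, U = Σ kqᵢqⱼ/rᵢⱼ over all pairs.
Pair separations: r₁₂ = 2.56 m, r₁₃ = 0.100 m, r₁₄ = 0.320 m, r₂₃ = 2.66 m, r₂₄ = 2.24 m, r₃₄ = 0.420 m.
Summing all 6 pair terms gives U = 3.57×10⁻⁶ J.

3.57×10⁻⁶ J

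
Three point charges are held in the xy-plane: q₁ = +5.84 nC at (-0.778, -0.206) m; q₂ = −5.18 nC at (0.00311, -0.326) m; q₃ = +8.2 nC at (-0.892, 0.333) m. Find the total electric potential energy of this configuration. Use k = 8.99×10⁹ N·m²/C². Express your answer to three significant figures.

The assembly work is the sum of pairwise potential energies, U = Σ_{i<j} kqᵢqⱼ/rᵢⱼ.
Pair separations: r₁₂ = 0.790 m, r₁₃ = 0.551 m, r₂₃ = 1.11 m.
U = (-3.44×10⁻⁷) + (7.81×10⁻⁷) + (-3.44×10⁻⁷) = 9.38×10⁻⁸ J.

9.38×10⁻⁸ J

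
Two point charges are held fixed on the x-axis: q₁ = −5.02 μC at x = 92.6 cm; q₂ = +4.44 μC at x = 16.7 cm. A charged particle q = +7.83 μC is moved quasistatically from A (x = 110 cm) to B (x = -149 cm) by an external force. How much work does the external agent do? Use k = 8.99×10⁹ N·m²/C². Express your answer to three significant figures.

1.74 J

For quasistatic motion the external work equals the change in potential energy: W_ext = qΔV = q(V_B − V_A).
At A: distances to the source charges are 0.174 m, 0.933 m; V_A = Σ kqᵢ/rᵢ = -2.17×10⁵ V.
At B: distances to the source charges are 2.42 m, 1.66 m; V_B = Σ kqᵢ/rᵢ = 5410 V.
ΔV = V_B − V_A = 2.22×10⁵ V.
W_ext = qΔV = (7.83×10⁻⁶ C)(2.22×10⁵ V) = 1.74 J.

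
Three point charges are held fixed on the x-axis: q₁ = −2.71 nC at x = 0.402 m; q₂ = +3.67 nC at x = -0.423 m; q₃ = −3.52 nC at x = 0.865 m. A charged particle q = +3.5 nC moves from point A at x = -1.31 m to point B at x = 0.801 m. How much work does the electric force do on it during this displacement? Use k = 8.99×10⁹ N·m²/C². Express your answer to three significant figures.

1.88×10⁻⁶ J

The work done by the electric force is W_field = −ΔU = −q(V_B − V_A) = q(V_A − V_B).
At A: distances to the source charges are 1.71 m, 0.887 m, 2.17 m; V_A = Σ kqᵢ/rᵢ = 8.42 V.
At B: distances to the source charges are 0.399 m, 1.22 m, 0.0640 m; V_B = Σ kqᵢ/rᵢ = -529 V.
ΔV = V_B − V_A = -537 V.
W_field = −qΔV = −(3.50×10⁻⁹ C)(-537 V) = 1.88×10⁻⁶ J.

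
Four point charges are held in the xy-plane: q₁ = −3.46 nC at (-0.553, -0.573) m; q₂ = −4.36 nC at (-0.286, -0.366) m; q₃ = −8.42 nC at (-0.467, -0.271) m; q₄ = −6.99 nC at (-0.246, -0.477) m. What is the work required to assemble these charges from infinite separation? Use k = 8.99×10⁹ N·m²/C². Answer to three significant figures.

7.60×10⁻⁶ J

The work to assemble the configuration equals its total potential energy, U = Σ kqᵢqⱼ/rᵢⱼ over all pairs.
Pair separations: r₁₂ = 0.338 m, r₁₃ = 0.314 m, r₁₄ = 0.322 m, r₂₃ = 0.204 m, r₂₄ = 0.118 m, r₃₄ = 0.302 m.
Summing all 6 pair terms gives U = 7.60×10⁻⁶ J.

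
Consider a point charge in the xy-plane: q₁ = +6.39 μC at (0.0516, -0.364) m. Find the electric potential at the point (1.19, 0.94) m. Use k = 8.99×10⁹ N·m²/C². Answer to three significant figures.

The total potential is the scalar sum of each charge's contribution, V = Σ kqᵢ/rᵢ.
Distances from the field point to each charge: r₁ = 1.73 m.
V = k[(6.39×10⁻⁶)/(1.73)] = 3.32×10⁴ V.

3.32×10⁴ V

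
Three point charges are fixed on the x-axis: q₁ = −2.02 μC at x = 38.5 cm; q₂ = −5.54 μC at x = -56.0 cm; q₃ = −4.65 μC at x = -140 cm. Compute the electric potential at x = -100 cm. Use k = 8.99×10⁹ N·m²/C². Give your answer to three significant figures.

The total potential is the scalar sum of each charge's contribution, V = Σ kqᵢ/rᵢ.
Distances from the field point to each charge: r₁ = 1.39 m, r₂ = 0.440 m, r₃ = 0.400 m.
V = k[(-2.02×10⁻⁶)/(1.39) + (-5.54×10⁻⁶)/(0.440) + (-4.65×10⁻⁶)/(0.400)] = -2.31×10⁵ V.

-2.31×10⁵ V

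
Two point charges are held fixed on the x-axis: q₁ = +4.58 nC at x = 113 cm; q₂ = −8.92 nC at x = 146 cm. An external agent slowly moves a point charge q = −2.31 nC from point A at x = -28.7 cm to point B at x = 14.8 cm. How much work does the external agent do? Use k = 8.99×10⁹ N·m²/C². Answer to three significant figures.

5.42×10⁻⁹ J

For quasistatic motion the external work equals the change in potential energy: W_ext = qΔV = q(V_B − V_A).
At A: distances to the source charges are 1.42 m, 1.75 m; V_A = Σ kqᵢ/rᵢ = -16.8 V.
At B: distances to the source charges are 0.982 m, 1.31 m; V_B = Σ kqᵢ/rᵢ = -19.2 V.
ΔV = V_B − V_A = -2.35 V.
W_ext = qΔV = (-2.31×10⁻⁹ C)(-2.35 V) = 5.42×10⁻⁹ J.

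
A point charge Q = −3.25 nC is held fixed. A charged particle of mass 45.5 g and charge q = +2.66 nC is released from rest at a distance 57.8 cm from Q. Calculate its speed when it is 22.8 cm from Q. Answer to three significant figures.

Only the electrostatic force acts, so mechanical energy is conserved: ½mv² = U₁ − U₂ = kQq(1/r₁ − 1/r₂).
U₁ − U₂ = (8.99×10⁹ N·m²/C²)(-3.25×10⁻⁹ C)(2.66×10⁻⁹ C)(1/0.578 − 1/0.228) = 2.06×10⁻⁷ J.
v = √(2·2.06×10⁻⁷/0.0455) = 3.01×10⁻³ m/s.

3.01×10⁻³ m/s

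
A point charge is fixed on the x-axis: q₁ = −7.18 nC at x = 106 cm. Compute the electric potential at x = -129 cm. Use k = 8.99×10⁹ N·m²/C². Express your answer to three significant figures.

Electric potential is a scalar, so the contributions from each charge add algebraically: V = Σ kqᵢ/rᵢ.
V = k[(-7.18×10⁻⁹)/(2.35)] = -27.5 V.

-27.5 V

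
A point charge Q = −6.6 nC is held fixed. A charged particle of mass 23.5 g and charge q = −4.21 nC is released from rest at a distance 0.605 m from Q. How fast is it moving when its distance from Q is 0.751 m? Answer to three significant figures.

Only the electrostatic force acts, so mechanical energy is conserved: ½mv² = U₁ − U₂ = kQq(1/r₁ − 1/r₂).
U₁ − U₂ = (8.99×10⁹ N·m²/C²)(-6.60×10⁻⁹ C)(-4.21×10⁻⁹ C)(1/0.605 − 1/0.751) = 8.03×10⁻⁸ J.
v = √(2·8.03×10⁻⁸/0.0235) = 2.61×10⁻³ m/s.

2.61×10⁻³ m/s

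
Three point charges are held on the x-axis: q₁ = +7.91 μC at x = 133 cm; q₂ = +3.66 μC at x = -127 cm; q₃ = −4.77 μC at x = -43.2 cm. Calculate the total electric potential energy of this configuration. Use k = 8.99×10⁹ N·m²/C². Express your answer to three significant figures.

-0.280 J

The assembly work is the sum of pairwise potential energies, U = Σ_{i<j} kqᵢqⱼ/rᵢⱼ.
Pair separations: r₁₂ = 2.60 m, r₁₃ = 1.76 m, r₂₃ = 0.838 m.
U = (0.100) + (-0.193) + (-0.187) = -0.280 J.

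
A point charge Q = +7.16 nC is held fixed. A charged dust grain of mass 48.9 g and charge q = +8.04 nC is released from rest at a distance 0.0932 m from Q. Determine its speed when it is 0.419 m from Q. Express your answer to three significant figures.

Only the electrostatic force acts, so mechanical energy is conserved: ½mv² = U₁ − U₂ = kQq(1/r₁ − 1/r₂).
U₁ − U₂ = (8.99×10⁹ N·m²/C²)(7.16×10⁻⁹ C)(8.04×10⁻⁹ C)(1/0.0932 − 1/0.419) = 4.32×10⁻⁶ J.
v = √(2·4.32×10⁻⁶/0.0489) = 0.0133 m/s.

0.0133 m/s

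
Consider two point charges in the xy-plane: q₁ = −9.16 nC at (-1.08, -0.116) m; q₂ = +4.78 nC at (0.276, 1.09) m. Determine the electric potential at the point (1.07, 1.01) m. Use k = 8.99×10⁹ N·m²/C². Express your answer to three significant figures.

The total potential is the scalar sum of each charge's contribution, V = Σ kqᵢ/rᵢ.
Distances from the field point to each charge: r₁ = 2.43 m, r₂ = 0.798 m.
V = k[(-9.16×10⁻⁹)/(2.43) + (4.78×10⁻⁹)/(0.798)] = 19.9 V.

19.9 V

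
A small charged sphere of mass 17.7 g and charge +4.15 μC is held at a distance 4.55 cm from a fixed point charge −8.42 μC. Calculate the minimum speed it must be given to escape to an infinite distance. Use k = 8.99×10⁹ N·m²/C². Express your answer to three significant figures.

27.9 m/s

To just escape, total mechanical energy must reach zero at infinity: ½mv²_min + U = 0, so ½mv²_min = −U = |kQq|/r.
|U| = |kQq|/r = (8.99×10⁹ N·m²/C²)(8.42×10⁻⁶)(4.15×10⁻⁶)/(0.0455) = 6.90 J.
v_min = √(2|U|/m) = √(2·6.90/0.0177) = 27.9 m/s.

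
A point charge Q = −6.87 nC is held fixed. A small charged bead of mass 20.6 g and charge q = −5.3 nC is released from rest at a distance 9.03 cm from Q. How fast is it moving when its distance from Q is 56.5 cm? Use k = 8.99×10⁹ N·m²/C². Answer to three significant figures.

Only the electrostatic force acts, so mechanical energy is conserved: ½mv² = U₁ − U₂ = kQq(1/r₁ − 1/r₂).
U₁ − U₂ = (8.99×10⁹ N·m²/C²)(-6.87×10⁻⁹ C)(-5.30×10⁻⁹ C)(1/0.0903 − 1/0.565) = 3.05×10⁻⁶ J.
v = √(2·3.05×10⁻⁶/0.0206) = 0.0172 m/s.

0.0172 m/s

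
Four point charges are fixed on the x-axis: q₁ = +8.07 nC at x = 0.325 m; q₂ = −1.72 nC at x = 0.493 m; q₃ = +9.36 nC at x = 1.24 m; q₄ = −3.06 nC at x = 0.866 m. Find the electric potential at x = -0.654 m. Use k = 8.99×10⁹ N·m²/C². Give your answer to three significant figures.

87.0 V

Electric potential is a scalar, so the contributions from each charge add algebraically: V = Σ kqᵢ/rᵢ.
Distances from the field point to each charge: r₁ = 0.979 m, r₂ = 1.15 m, r₃ = 1.89 m, r₄ = 1.52 m.
V = k[(8.07×10⁻⁹)/(0.979) + (-1.72×10⁻⁹)/(1.15) + (9.36×10⁻⁹)/(1.89) + (-3.06×10⁻⁹)/(1.52)] = 87.0 V.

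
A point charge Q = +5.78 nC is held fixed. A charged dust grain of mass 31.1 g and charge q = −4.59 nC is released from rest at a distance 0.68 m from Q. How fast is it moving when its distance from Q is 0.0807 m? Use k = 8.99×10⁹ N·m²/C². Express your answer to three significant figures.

0.0129 m/s

Only the electrostatic force acts, so mechanical energy is conserved: ½mv² = U₁ − U₂ = kQq(1/r₁ − 1/r₂).
U₁ − U₂ = (8.99×10⁹ N·m²/C²)(5.78×10⁻⁹ C)(-4.59×10⁻⁹ C)(1/0.680 − 1/0.0807) = 2.60×10⁻⁶ J.
v = √(2·2.60×10⁻⁶/0.0311) = 0.0129 m/s.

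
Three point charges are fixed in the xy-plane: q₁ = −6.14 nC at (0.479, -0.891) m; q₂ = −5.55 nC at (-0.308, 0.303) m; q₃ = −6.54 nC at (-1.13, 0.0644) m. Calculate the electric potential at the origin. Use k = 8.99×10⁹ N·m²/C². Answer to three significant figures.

Electric potential is a scalar, so the contributions from each charge add algebraically: V = Σ kqᵢ/rᵢ.
Distances from the field point to each charge: r₁ = 1.01 m, r₂ = 0.432 m, r₃ = 1.13 m.
V = k[(-6.14×10⁻⁹)/(1.01) + (-5.55×10⁻⁹)/(0.432) + (-6.54×10⁻⁹)/(1.13)] = -222 V.

-222 V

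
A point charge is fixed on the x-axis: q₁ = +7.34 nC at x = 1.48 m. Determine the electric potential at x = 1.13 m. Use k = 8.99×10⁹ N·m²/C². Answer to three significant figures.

Electric potential is a scalar, so the contributions from each charge add algebraically: V = Σ kqᵢ/rᵢ.
V = k[(7.34×10⁻⁹)/(0.350)] = 189 V.

189 V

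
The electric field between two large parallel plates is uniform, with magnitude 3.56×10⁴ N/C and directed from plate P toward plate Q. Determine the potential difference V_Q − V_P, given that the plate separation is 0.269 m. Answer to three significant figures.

In a uniform field, potential decreases in the direction of E: ΔV = −E·d for a displacement d parallel to E.
Going from P to Q is a displacement of 0.269 m along the field, so V_Q − V_P = −Ed = -9580 V.

-9580 V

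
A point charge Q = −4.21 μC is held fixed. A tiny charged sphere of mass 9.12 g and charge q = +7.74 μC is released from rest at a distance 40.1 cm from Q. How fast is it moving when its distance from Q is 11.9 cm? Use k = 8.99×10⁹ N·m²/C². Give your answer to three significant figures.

Only the electrostatic force acts, so mechanical energy is conserved: ½mv² = U₁ − U₂ = kQq(1/r₁ − 1/r₂).
U₁ − U₂ = (8.99×10⁹ N·m²/C²)(-4.21×10⁻⁶ C)(7.74×10⁻⁶ C)(1/0.401 − 1/0.119) = 1.73 J.
v = √(2·1.73/9.12×10⁻³) = 19.5 m/s.

19.5 m/s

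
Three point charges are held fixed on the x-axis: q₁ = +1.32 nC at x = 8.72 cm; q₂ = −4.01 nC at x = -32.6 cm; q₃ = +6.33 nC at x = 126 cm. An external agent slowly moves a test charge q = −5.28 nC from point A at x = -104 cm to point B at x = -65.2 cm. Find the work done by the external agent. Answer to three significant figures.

2.62×10⁻⁷ J

For quasistatic motion the external work equals the change in potential energy: W_ext = qΔV = q(V_B − V_A).
At A: distances to the source charges are 1.13 m, 0.714 m, 2.30 m; V_A = Σ kqᵢ/rᵢ = -15.2 V.
At B: distances to the source charges are 0.739 m, 0.326 m, 1.91 m; V_B = Σ kqᵢ/rᵢ = -64.8 V.
ΔV = V_B − V_A = -49.5 V.
W_ext = qΔV = (-5.28×10⁻⁹ C)(-49.5 V) = 2.62×10⁻⁷ J.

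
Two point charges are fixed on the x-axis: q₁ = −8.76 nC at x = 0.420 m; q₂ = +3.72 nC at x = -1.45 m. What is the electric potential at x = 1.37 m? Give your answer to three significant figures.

The total potential is the scalar sum of each charge's contribution, V = Σ kqᵢ/rᵢ.
Distances from the field point to each charge: r₁ = 0.950 m, r₂ = 2.82 m.
V = k[(-8.76×10⁻⁹)/(0.950) + (3.72×10⁻⁹)/(2.82)] = -71.0 V.

-71.0 V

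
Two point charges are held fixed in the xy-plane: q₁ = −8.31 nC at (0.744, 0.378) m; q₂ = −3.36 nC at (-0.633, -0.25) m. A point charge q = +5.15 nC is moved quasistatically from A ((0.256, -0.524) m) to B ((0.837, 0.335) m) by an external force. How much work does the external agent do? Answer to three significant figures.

-3.31×10⁻⁶ J

For quasistatic motion the external work equals the change in potential energy: W_ext = qΔV = q(V_B − V_A).
At A: distances to the source charges are 1.03 m, 0.930 m; V_A = Σ kqᵢ/rᵢ = -105 V.
At B: distances to the source charges are 0.102 m, 1.58 m; V_B = Σ kqᵢ/rᵢ = -748 V.
ΔV = V_B − V_A = -643 V.
W_ext = qΔV = (5.15×10⁻⁹ C)(-643 V) = -3.31×10⁻⁶ J.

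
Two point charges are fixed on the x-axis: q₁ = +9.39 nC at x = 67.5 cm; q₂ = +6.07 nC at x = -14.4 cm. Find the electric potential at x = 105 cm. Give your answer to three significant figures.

The total potential is the scalar sum of each charge's contribution, V = Σ kqᵢ/rᵢ.
Distances from the field point to each charge: r₁ = 0.375 m, r₂ = 1.19 m.
V = k[(9.39×10⁻⁹)/(0.375) + (6.07×10⁻⁹)/(1.19)] = 271 V.

271 V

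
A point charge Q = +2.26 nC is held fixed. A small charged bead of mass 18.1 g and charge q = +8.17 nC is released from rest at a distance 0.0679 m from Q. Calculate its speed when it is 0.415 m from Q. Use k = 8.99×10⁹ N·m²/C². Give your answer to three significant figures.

0.0150 m/s

Only the electrostatic force acts, so mechanical energy is conserved: ½mv² = U₁ − U₂ = kQq(1/r₁ − 1/r₂).
U₁ − U₂ = (8.99×10⁹ N·m²/C²)(2.26×10⁻⁹ C)(8.17×10⁻⁹ C)(1/0.0679 − 1/0.415) = 2.04×10⁻⁶ J.
v = √(2·2.04×10⁻⁶/0.0181) = 0.0150 m/s.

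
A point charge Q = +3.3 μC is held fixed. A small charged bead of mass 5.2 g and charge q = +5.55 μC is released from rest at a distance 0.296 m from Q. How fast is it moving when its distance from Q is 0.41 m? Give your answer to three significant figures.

Only the electrostatic force acts, so mechanical energy is conserved: ½mv² = U₁ − U₂ = kQq(1/r₁ − 1/r₂).
U₁ − U₂ = (8.99×10⁹ N·m²/C²)(3.30×10⁻⁶ C)(5.55×10⁻⁶ C)(1/0.296 − 1/0.410) = 0.155 J.
v = √(2·0.155/5.20×10⁻³) = 7.71 m/s.

7.71 m/s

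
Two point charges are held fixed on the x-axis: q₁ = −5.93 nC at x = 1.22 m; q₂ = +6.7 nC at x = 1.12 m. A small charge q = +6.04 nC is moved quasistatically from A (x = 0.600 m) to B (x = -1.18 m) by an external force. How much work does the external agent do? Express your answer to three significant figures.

For quasistatic motion the external work equals the change in potential energy: W_ext = qΔV = q(V_B − V_A).
At A: distances to the source charges are 0.620 m, 0.520 m; V_A = Σ kqᵢ/rᵢ = 29.8 V.
At B: distances to the source charges are 2.40 m, 2.30 m; V_B = Σ kqᵢ/rᵢ = 3.98 V.
ΔV = V_B − V_A = -25.9 V.
W_ext = qΔV = (6.04×10⁻⁹ C)(-25.9 V) = -1.56×10⁻⁷ J.

-1.56×10⁻⁷ J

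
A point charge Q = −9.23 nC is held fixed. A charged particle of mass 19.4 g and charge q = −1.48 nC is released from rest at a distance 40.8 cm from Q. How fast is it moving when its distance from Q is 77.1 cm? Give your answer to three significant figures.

Only the electrostatic force acts, so mechanical energy is conserved: ½mv² = U₁ − U₂ = kQq(1/r₁ − 1/r₂).
U₁ − U₂ = (8.99×10⁹ N·m²/C²)(-9.23×10⁻⁹ C)(-1.48×10⁻⁹ C)(1/0.408 − 1/0.771) = 1.42×10⁻⁷ J.
v = √(2·1.42×10⁻⁷/0.0194) = 3.82×10⁻³ m/s.

3.82×10⁻³ m/s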